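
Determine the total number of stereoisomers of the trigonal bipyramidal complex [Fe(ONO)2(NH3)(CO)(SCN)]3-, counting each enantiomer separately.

In a trigonal bipyramid the two axial positions differ from the three equatorial ones.
Exhaustive case analysis gives 7 geometric isomers.
Of these, 3 lack any improper symmetry element and so occur as enantiomeric pairs, giving 7 + 3 = 10 stereoisomers in total.

10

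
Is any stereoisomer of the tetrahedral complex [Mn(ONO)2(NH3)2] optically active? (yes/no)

In a tetrahedral complex all four positions are equivalent and every pair of ligands is adjacent — there is no cis/trans distinction.
Only one geometric arrangement is possible.

no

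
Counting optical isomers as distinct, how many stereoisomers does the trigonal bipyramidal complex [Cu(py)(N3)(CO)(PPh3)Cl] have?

20

In a trigonal bipyramid the two axial positions differ from the three equatorial ones.
Systematic enumeration (placing each ligand type in turn and discarding arrangements equivalent by rotation or reflection) gives 10 geometric isomers.
Of these, 10 lack any improper symmetry element and so occur as enantiomeric pairs, giving 10 + 10 = 20 stereoisomers in total.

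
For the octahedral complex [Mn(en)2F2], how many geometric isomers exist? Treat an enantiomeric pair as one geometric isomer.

An octahedron has six vertices in three trans pairs; every non-trans pair is cis.
Each en is bidentate and must span two cis positions.
The distinct arrangements are (2 in all): F trans; F cis (chiral).

2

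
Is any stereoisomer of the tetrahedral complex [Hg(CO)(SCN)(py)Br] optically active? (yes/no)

In a tetrahedral complex all four positions are equivalent and every pair of ligands is adjacent — there is no cis/trans distinction.
Only one geometric arrangement is possible; it has no improper symmetry element, so it exists as a pair of enantiomers (2 stereoisomers).

yes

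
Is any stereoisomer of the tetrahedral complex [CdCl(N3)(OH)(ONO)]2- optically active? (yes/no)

yes

Only one geometric arrangement is possible; it has no improper symmetry element, so it exists as a pair of enantiomers (2 stereoisomers).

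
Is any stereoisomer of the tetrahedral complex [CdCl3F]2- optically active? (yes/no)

In a tetrahedral complex all four positions are equivalent and every pair of ligands is adjacent — there is no cis/trans distinction.
Only one geometric arrangement is possible.

no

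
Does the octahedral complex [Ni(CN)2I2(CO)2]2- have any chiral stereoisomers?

yes

The six octahedral sites form three mutually perpendicular trans pairs.
Systematic placement gives 5 geometric isomers: CN trans, I trans, CO trans; CN trans, I cis, CO cis; CN cis, I trans, CO cis; CN cis, I cis, CO cis (chiral); CN cis, I cis, CO trans.
One of these lacks any improper symmetry element and so occurs as an enantiomeric pair, giving 5 + 1 = 6 stereoisomers in total.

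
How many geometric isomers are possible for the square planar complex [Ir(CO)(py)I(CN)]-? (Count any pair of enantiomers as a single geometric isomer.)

In a square planar complex each vertex has one trans partner and two cis neighbours.
Systematic placement gives 3 geometric isomers: (CN/I trans, CO/py trans); (CN/py trans, CO/I trans); (CN/CO trans, I/py trans).

3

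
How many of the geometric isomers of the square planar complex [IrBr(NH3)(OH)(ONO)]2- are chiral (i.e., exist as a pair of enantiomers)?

0

A square has two trans pairs of vertices; adjacent vertices are cis.
There are 3 geometric isomers: (Br/OH trans, NH3/ONO trans); (Br/ONO trans, NH3/OH trans); (Br/NH3 trans, OH/ONO trans).
Each arrangement has an internal mirror plane or centre of symmetry, so none is chiral.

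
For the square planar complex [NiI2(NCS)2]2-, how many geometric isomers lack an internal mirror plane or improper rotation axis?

In a square planar complex each vertex has one trans partner and two cis neighbours.
The distinct arrangements are (2 in all): I cis; I trans.
Each arrangement has an internal mirror plane or centre of symmetry, so none is chiral.

0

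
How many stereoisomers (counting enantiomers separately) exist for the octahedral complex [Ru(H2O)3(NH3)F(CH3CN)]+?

5

The distinct arrangements are (4 in all): H2O mer (3 arrangements); H2O fac (chiral).
One of these lacks any improper symmetry element and so occurs as an enantiomeric pair, giving 4 + 1 = 5 stereoisomers in total.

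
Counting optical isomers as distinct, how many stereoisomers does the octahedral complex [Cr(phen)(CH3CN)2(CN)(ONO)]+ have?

In an octahedral complex each vertex has one trans partner and four cis neighbours.
Each phen is bidentate and must span two cis positions.
There are 4 geometric isomers: CH3CN trans; CH3CN cis (3 arrangements, 2 chiral).
Of these, 2 lack any improper symmetry element and so occur as enantiomeric pairs, giving 4 + 2 = 6 stereoisomers in total.

6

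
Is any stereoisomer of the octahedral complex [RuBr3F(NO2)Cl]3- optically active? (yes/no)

yes

There are 4 geometric isomers: Br mer (3 arrangements); Br fac (chiral).
One of these lacks any improper symmetry element and so occurs as an enantiomeric pair, giving 4 + 1 = 5 stereoisomers in total.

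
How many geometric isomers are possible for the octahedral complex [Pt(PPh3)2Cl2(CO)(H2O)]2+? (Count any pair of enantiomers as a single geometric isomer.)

6

There are 6 geometric isomers: PPh3 trans, Cl cis; PPh3 cis, Cl cis (3 arrangements, 2 chiral); PPh3 trans, Cl trans; PPh3 cis, Cl trans.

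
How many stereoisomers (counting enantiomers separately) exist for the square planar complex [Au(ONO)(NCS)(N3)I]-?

3

A square has two trans pairs of vertices; adjacent vertices are cis.
Working through the distinct placements yields 3 geometric isomers: (I/NCS trans, N3/ONO trans); (I/ONO trans, N3/NCS trans); (I/N3 trans, NCS/ONO trans).
Each arrangement has an internal mirror plane or centre of symmetry, so none is chiral.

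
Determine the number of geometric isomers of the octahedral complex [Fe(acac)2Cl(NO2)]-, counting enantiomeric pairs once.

2

The six octahedral sites form three mutually perpendicular trans pairs.
Each acac is bidentate and must span two cis positions.
Systematic placement gives 2 geometric isomers: Cl and NO2 mutually trans; Cl and NO2 mutually cis (chiral).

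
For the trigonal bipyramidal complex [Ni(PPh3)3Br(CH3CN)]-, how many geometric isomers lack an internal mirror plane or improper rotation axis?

0

A trigonal bipyramid has two axial and three equatorial sites, which are chemically inequivalent.
The distinct arrangements are (4 in all): Br axial, CH3CN axial; Br axial, CH3CN equatorial; Br equatorial, CH3CN axial; Br equatorial, CH3CN equatorial.
Each arrangement has an internal mirror plane or centre of symmetry, so none is chiral.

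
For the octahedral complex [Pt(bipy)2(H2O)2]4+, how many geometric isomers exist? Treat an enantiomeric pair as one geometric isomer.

2

The six octahedral sites form three mutually perpendicular trans pairs.
Each bipy is bidentate and must span two cis positions.
Working through the distinct placements yields 2 geometric isomers: H2O trans; H2O cis (chiral).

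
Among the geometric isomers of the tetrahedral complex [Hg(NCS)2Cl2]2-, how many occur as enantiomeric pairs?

All four vertices of a tetrahedron are equivalent and mutually adjacent, so cis/trans isomerism cannot arise.
Only one geometric arrangement is possible.

0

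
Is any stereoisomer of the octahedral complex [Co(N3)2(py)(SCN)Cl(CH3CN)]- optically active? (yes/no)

The six octahedral sites form three mutually perpendicular trans pairs.
Exhaustive case analysis gives 9 geometric isomers.
Of these, 6 lack any improper symmetry element and so occur as enantiomeric pairs, giving 9 + 6 = 15 stereoisomers in total.

yes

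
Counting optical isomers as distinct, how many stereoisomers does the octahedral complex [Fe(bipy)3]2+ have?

Each bipy is bidentate and must span two cis positions.
Only one geometric arrangement is possible; it has no improper symmetry element, so it exists as a pair of enantiomers (2 stereoisomers).

2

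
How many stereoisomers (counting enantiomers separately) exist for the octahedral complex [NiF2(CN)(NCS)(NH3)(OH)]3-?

Placing the ligands in turn and identifying arrangements related by rotation or reflection leaves 9 distinct geometric isomers.
Of these, 6 lack any improper symmetry element and so occur as enantiomeric pairs, giving 9 + 6 = 15 stereoisomers in total.

15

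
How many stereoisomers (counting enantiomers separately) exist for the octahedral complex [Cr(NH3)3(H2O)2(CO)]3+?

3

The six octahedral sites form three mutually perpendicular trans pairs.
Systematic placement gives 3 geometric isomers: NH3 mer, H2O cis; NH3 mer, H2O trans; NH3 fac, H2O cis.
Each arrangement has an internal mirror plane or centre of symmetry, so none is chiral.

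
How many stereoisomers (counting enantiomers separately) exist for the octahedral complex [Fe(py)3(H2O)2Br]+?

3

The distinct arrangements are (3 in all): py mer, H2O cis; py mer, H2O trans; py fac, H2O cis.
Each arrangement has an internal mirror plane or centre of symmetry, so none is chiral.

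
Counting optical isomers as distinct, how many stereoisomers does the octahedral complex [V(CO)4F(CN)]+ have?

2

The distinct arrangements are (2 in all): F and CN mutually cis; F and CN mutually trans.
Each arrangement has an internal mirror plane or centre of symmetry, so none is chiral.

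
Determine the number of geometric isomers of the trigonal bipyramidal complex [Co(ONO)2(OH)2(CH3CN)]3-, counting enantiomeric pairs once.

In a trigonal bipyramid the two axial positions differ from the three equatorial ones.
Placing the ligands in turn and identifying arrangements related by rotation or reflection leaves 5 distinct geometric isomers.

5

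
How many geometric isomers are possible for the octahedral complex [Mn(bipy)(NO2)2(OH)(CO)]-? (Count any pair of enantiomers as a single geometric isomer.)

Each bipy is bidentate and must span two cis positions.
Working through the distinct placements yields 4 geometric isomers: NO2 cis (3 arrangements, 2 chiral); NO2 trans.

4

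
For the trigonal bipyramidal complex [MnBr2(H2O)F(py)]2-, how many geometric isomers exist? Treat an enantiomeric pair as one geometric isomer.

7

In a trigonal bipyramid the two axial positions differ from the three equatorial ones.
Placing the ligands in turn and identifying arrangements related by rotation or reflection leaves 7 distinct geometric isomers.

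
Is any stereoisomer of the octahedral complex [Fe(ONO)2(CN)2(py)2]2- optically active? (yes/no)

yes

The six octahedral sites form three mutually perpendicular trans pairs.
The distinct arrangements are (5 in all): ONO trans, CN trans, py trans; ONO cis, CN trans, py cis; ONO cis, CN cis, py trans; ONO cis, CN cis, py cis (chiral); ONO trans, CN cis, py cis.
One of these lacks any improper symmetry element and so occurs as an enantiomeric pair, giving 5 + 1 = 6 stereoisomers in total.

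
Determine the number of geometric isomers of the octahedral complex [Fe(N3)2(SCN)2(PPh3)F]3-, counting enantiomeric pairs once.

There are 6 geometric isomers: N3 cis, SCN trans; N3 cis, SCN cis (3 arrangements, 2 chiral); N3 trans, SCN trans; N3 trans, SCN cis.

6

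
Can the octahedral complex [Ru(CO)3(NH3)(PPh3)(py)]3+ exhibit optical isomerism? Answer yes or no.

An octahedron has six vertices in three trans pairs; every non-trans pair is cis.
Systematic placement gives 4 geometric isomers: CO mer (3 arrangements); CO fac (chiral).
One of these lacks any improper symmetry element and so occurs as an enantiomeric pair, giving 4 + 1 = 5 stereoisomers in total.

yes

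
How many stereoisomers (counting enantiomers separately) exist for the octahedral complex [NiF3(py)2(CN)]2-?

The six octahedral sites form three mutually perpendicular trans pairs.
Systematic placement gives 3 geometric isomers: F mer, py trans; F fac, py cis; F mer, py cis.
Each arrangement has an internal mirror plane or centre of symmetry, so none is chiral.

3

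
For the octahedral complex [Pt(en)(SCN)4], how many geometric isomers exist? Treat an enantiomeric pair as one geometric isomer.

Each en is bidentate and must span two cis positions.
Only one geometric arrangement is possible.

1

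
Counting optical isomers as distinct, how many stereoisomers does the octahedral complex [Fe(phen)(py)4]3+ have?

1

Each phen is bidentate and must span two cis positions.
Only one geometric arrangement is possible.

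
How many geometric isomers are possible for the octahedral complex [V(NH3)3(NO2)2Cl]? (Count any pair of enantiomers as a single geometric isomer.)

The six octahedral sites form three mutually perpendicular trans pairs.
The distinct arrangements are (3 in all): NH3 mer, NO2 trans; NH3 fac, NO2 cis; NH3 mer, NO2 cis.

3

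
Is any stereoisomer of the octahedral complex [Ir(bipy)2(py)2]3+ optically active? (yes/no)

yes

In an octahedral complex each vertex has one trans partner and four cis neighbours.
Each bipy is bidentate and must span two cis positions.
There are 2 geometric isomers: py trans; py cis (chiral).
One of these lacks any improper symmetry element and so occurs as an enantiomeric pair, giving 2 + 1 = 3 stereoisomers in total.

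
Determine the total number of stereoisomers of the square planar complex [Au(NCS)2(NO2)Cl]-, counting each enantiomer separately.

2

In a square planar complex each vertex has one trans partner and two cis neighbours.
Working through the distinct placements yields 2 geometric isomers: NCS cis; NCS trans.
Each arrangement has an internal mirror plane or centre of symmetry, so none is chiral.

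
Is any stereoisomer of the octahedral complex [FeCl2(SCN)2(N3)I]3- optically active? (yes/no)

yes

In an octahedral complex each vertex has one trans partner and four cis neighbours.
Systematic placement gives 6 geometric isomers: Cl trans, SCN trans; Cl trans, SCN cis; Cl cis, SCN trans; Cl cis, SCN cis (3 arrangements, 2 chiral).
Of these, 2 lack any improper symmetry element and so occur as enantiomeric pairs, giving 6 + 2 = 8 stereoisomers in total.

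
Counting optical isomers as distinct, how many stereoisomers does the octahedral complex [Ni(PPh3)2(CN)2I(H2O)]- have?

8

There are 6 geometric isomers: PPh3 trans, CN trans; PPh3 cis, CN trans; PPh3 trans, CN cis; PPh3 cis, CN cis (3 arrangements, 2 chiral).
Of these, 2 lack any improper symmetry element and so occur as enantiomeric pairs, giving 6 + 2 = 8 stereoisomers in total.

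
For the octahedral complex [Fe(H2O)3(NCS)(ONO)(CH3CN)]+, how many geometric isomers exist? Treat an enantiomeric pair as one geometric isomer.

An octahedron has six vertices in three trans pairs; every non-trans pair is cis.
There are 4 geometric isomers: H2O mer (3 arrangements); H2O fac (chiral).

4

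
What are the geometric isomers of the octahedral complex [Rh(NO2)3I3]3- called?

fac and mer

In an octahedral complex each vertex has one trans partner and four cis neighbours.
Working through the distinct placements yields 2 geometric isomers: NO2 mer; NO2 fac.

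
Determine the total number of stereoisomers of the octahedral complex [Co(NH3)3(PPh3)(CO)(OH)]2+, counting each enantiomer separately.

5

There are 4 geometric isomers: NH3 mer (3 arrangements); NH3 fac (chiral).
One of these lacks any improper symmetry element and so occurs as an enantiomeric pair, giving 4 + 1 = 5 stereoisomers in total.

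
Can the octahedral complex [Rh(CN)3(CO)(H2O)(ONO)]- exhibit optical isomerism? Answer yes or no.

yes

The six octahedral sites form three mutually perpendicular trans pairs.
There are 4 geometric isomers: CN mer (3 arrangements); CN fac (chiral).
One of these lacks any improper symmetry element and so occurs as an enantiomeric pair, giving 4 + 1 = 5 stereoisomers in total.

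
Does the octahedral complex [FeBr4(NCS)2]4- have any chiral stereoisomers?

An octahedron has six vertices in three trans pairs; every non-trans pair is cis.
Working through the distinct placements yields 2 geometric isomers: NCS trans; NCS cis.
Each arrangement has an internal mirror plane or centre of symmetry, so none is chiral.

no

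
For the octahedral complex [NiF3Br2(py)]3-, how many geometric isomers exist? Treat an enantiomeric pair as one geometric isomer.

In an octahedral complex each vertex has one trans partner and four cis neighbours.
The distinct arrangements are (3 in all): F mer, Br trans; F fac, Br cis; F mer, Br cis.

3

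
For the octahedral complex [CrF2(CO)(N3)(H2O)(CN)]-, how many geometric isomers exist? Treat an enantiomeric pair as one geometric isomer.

9

In an octahedral complex each vertex has one trans partner and four cis neighbours.
Placing the ligands in turn and identifying arrangements related by rotation or reflection leaves 9 distinct geometric isomers.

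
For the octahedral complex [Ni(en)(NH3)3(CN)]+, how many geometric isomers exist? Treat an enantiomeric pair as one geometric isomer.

The six octahedral sites form three mutually perpendicular trans pairs.
Each en is bidentate and must span two cis positions.
The distinct arrangements are (2 in all): NH3 fac; NH3 mer.

2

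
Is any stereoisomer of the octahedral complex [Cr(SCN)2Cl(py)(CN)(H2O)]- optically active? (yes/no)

yes

In an octahedral complex each vertex has one trans partner and four cis neighbours.
Exhaustive case analysis gives 9 geometric isomers.
Of these, 6 lack any improper symmetry element and so occur as enantiomeric pairs, giving 9 + 6 = 15 stereoisomers in total.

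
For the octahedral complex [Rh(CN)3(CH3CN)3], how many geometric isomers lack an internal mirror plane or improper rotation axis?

In an octahedral complex each vertex has one trans partner and four cis neighbours.
There are 2 geometric isomers: CN mer; CN fac.
Each arrangement has an internal mirror plane or centre of symmetry, so none is chiral.

0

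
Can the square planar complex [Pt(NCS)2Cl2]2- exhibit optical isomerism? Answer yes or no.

A square has two trans pairs of vertices; adjacent vertices are cis.
Systematic placement gives 2 geometric isomers: NCS cis; NCS trans.
Each arrangement has an internal mirror plane or centre of symmetry, so none is chiral.

no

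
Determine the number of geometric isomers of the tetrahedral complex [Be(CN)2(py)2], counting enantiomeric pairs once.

1

In a tetrahedral complex all four positions are equivalent and every pair of ligands is adjacent — there is no cis/trans distinction.
Only one geometric arrangement is possible.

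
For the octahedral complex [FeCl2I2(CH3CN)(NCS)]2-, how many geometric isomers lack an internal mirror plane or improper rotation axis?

2

The six octahedral sites form three mutually perpendicular trans pairs.
Systematic placement gives 6 geometric isomers: Cl cis, I cis (3 arrangements, 2 chiral); Cl cis, I trans; Cl trans, I cis; Cl trans, I trans.
Of these, 2 lack any improper symmetry element and so occur as enantiomeric pairs, giving 6 + 2 = 8 stereoisomers in total.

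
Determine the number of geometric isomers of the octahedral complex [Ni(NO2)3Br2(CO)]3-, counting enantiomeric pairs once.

3

Systematic placement gives 3 geometric isomers: NO2 mer, Br trans; NO2 mer, Br cis; NO2 fac, Br cis.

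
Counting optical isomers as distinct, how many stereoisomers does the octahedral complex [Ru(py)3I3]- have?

2

In an octahedral complex each vertex has one trans partner and four cis neighbours.
There are 2 geometric isomers: py mer; py fac.
Each arrangement has an internal mirror plane or centre of symmetry, so none is chiral.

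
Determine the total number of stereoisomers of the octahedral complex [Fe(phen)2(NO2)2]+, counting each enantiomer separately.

3

The six octahedral sites form three mutually perpendicular trans pairs.
Each phen is bidentate and must span two cis positions.
Systematic placement gives 2 geometric isomers: NO2 trans; NO2 cis (chiral).
One of these lacks any improper symmetry element and so occurs as an enantiomeric pair, giving 2 + 1 = 3 stereoisomers in total.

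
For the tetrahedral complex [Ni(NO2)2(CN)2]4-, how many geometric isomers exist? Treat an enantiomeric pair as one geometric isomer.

In a tetrahedral complex all four positions are equivalent and every pair of ligands is adjacent — there is no cis/trans distinction.
Only one geometric arrangement is possible.

1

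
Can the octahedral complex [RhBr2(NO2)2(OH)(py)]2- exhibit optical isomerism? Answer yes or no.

yes

In an octahedral complex each vertex has one trans partner and four cis neighbours.
There are 6 geometric isomers: Br trans, NO2 trans; Br trans, NO2 cis; Br cis, NO2 cis (3 arrangements, 2 chiral); Br cis, NO2 trans.
Of these, 2 lack any improper symmetry element and so occur as enantiomeric pairs, giving 6 + 2 = 8 stereoisomers in total.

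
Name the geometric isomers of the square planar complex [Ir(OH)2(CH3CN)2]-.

Systematic placement gives 2 geometric isomers: OH cis; OH trans.

cis and trans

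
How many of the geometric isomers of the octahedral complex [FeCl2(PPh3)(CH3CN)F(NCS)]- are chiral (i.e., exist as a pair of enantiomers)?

6

In an octahedral complex each vertex has one trans partner and four cis neighbours.
Systematic enumeration (placing each ligand type in turn and discarding arrangements equivalent by rotation or reflection) gives 9 geometric isomers.
Of these, 6 lack any improper symmetry element and so occur as enantiomeric pairs, giving 9 + 6 = 15 stereoisomers in total.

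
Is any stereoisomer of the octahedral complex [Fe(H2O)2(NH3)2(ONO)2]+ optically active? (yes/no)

yes

In an octahedral complex each vertex has one trans partner and four cis neighbours.
Systematic placement gives 5 geometric isomers: H2O trans, NH3 trans, ONO trans; H2O trans, NH3 cis, ONO cis; H2O cis, NH3 cis, ONO trans; H2O cis, NH3 cis, ONO cis (chiral); H2O cis, NH3 trans, ONO cis.
One of these lacks any improper symmetry element and so occurs as an enantiomeric pair, giving 5 + 1 = 6 stereoisomers in total.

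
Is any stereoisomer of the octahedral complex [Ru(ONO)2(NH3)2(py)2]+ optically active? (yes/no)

Working through the distinct placements yields 5 geometric isomers: ONO trans, NH3 trans, py trans; ONO cis, NH3 trans, py cis; ONO cis, NH3 cis, py trans; ONO cis, NH3 cis, py cis (chiral); ONO trans, NH3 cis, py cis.
One of these lacks any improper symmetry element and so occurs as an enantiomeric pair, giving 5 + 1 = 6 stereoisomers in total.

yes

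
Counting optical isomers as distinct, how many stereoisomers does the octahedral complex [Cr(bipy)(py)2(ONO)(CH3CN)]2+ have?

Each bipy is bidentate and must span two cis positions.
There are 4 geometric isomers: py cis (3 arrangements, 2 chiral); py trans.
Of these, 2 lack any improper symmetry element and so occur as enantiomeric pairs, giving 4 + 2 = 6 stereoisomers in total.

6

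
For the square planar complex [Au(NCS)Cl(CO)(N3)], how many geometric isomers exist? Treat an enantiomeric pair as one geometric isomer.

3

In a square planar complex each vertex has one trans partner and two cis neighbours.
There are 3 geometric isomers: (CO/N3 trans, Cl/NCS trans); (CO/NCS trans, Cl/N3 trans); (CO/Cl trans, N3/NCS trans).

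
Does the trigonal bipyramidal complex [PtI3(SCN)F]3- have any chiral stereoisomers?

no

In a trigonal bipyramid the two axial positions differ from the three equatorial ones.
Systematic placement gives 4 geometric isomers: SCN equatorial, F axial; SCN axial, F axial; SCN equatorial, F equatorial; SCN axial, F equatorial.
Each arrangement has an internal mirror plane or centre of symmetry, so none is chiral.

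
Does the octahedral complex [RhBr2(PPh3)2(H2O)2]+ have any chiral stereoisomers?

yes

The six octahedral sites form three mutually perpendicular trans pairs.
Working through the distinct placements yields 5 geometric isomers: Br trans, PPh3 trans, H2O trans; Br trans, PPh3 cis, H2O cis; Br cis, PPh3 trans, H2O cis; Br cis, PPh3 cis, H2O cis (chiral); Br cis, PPh3 cis, H2O trans.
One of these lacks any improper symmetry element and so occurs as an enantiomeric pair, giving 5 + 1 = 6 stereoisomers in total.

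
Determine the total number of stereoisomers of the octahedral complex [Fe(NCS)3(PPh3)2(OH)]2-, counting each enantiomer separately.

An octahedron has six vertices in three trans pairs; every non-trans pair is cis.
Systematic placement gives 3 geometric isomers: NCS mer, PPh3 trans; NCS mer, PPh3 cis; NCS fac, PPh3 cis.
Each arrangement has an internal mirror plane or centre of symmetry, so none is chiral.

3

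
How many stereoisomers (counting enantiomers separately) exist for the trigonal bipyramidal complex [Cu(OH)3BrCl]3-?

A trigonal bipyramid has two axial and three equatorial sites, which are chemically inequivalent.
The distinct arrangements are (4 in all): Br axial, Cl axial; Br axial, Cl equatorial; Br equatorial, Cl axial; Br equatorial, Cl equatorial.
Each arrangement has an internal mirror plane or centre of symmetry, so none is chiral.

4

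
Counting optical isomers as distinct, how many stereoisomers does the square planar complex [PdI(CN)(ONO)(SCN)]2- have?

3

A square has two trans pairs of vertices; adjacent vertices are cis.
The distinct arrangements are (3 in all): (CN/ONO trans, I/SCN trans); (CN/SCN trans, I/ONO trans); (CN/I trans, ONO/SCN trans).
Each arrangement has an internal mirror plane or centre of symmetry, so none is chiral.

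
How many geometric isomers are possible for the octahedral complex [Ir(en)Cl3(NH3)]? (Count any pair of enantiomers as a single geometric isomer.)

2

The six octahedral sites form three mutually perpendicular trans pairs.
Each en is bidentate and must span two cis positions.
The distinct arrangements are (2 in all): Cl mer; Cl fac.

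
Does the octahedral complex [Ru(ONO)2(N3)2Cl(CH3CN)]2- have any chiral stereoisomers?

In an octahedral complex each vertex has one trans partner and four cis neighbours.
The distinct arrangements are (6 in all): ONO trans, N3 trans; ONO cis, N3 cis (3 arrangements, 2 chiral); ONO trans, N3 cis; ONO cis, N3 trans.
Of these, 2 lack any improper symmetry element and so occur as enantiomeric pairs, giving 6 + 2 = 8 stereoisomers in total.

yes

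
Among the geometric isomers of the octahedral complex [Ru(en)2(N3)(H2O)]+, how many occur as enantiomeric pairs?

An octahedron has six vertices in three trans pairs; every non-trans pair is cis.
Each en is bidentate and must span two cis positions.
Working through the distinct placements yields 2 geometric isomers: N3 and H2O mutually trans; N3 and H2O mutually cis (chiral).
One of these lacks any improper symmetry element and so occurs as an enantiomeric pair, giving 2 + 1 = 3 stereoisomers in total.

1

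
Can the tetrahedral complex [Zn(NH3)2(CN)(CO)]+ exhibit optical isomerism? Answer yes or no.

In a tetrahedral complex all four positions are equivalent and every pair of ligands is adjacent — there is no cis/trans distinction.
Only one geometric arrangement is possible.

no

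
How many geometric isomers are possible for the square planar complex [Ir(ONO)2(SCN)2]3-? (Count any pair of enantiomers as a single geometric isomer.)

2

In a square planar complex each vertex has one trans partner and two cis neighbours.
Systematic placement gives 2 geometric isomers: ONO cis; ONO trans.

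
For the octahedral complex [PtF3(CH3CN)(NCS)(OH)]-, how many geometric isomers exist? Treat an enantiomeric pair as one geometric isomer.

4

The distinct arrangements are (4 in all): F mer (3 arrangements); F fac (chiral).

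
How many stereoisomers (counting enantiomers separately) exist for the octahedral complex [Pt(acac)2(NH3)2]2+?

3

In an octahedral complex each vertex has one trans partner and four cis neighbours.
Each acac is bidentate and must span two cis positions.
Systematic placement gives 2 geometric isomers: NH3 trans; NH3 cis (chiral).
One of these lacks any improper symmetry element and so occurs as an enantiomeric pair, giving 2 + 1 = 3 stereoisomers in total.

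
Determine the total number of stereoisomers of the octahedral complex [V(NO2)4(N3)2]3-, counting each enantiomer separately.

The distinct arrangements are (2 in all): N3 trans; N3 cis.
Each arrangement has an internal mirror plane or centre of symmetry, so none is chiral.

2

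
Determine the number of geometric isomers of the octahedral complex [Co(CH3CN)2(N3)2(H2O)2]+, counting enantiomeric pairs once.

The six octahedral sites form three mutually perpendicular trans pairs.
Working through the distinct placements yields 5 geometric isomers: CH3CN trans, N3 trans, H2O trans; CH3CN trans, N3 cis, H2O cis; CH3CN cis, N3 trans, H2O cis; CH3CN cis, N3 cis, H2O cis (chiral); CH3CN cis, N3 cis, H2O trans.

5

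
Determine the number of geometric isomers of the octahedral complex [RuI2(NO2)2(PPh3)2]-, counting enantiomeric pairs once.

5

An octahedron has six vertices in three trans pairs; every non-trans pair is cis.
Working through the distinct placements yields 5 geometric isomers: I trans, NO2 trans, PPh3 trans; I trans, NO2 cis, PPh3 cis; I cis, NO2 cis, PPh3 trans; I cis, NO2 cis, PPh3 cis (chiral); I cis, NO2 trans, PPh3 cis.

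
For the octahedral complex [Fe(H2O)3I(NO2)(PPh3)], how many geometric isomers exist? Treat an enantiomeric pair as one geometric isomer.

4

In an octahedral complex each vertex has one trans partner and four cis neighbours.
There are 4 geometric isomers: H2O mer (3 arrangements); H2O fac (chiral).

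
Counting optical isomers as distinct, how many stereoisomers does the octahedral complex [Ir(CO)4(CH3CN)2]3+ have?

2

In an octahedral complex each vertex has one trans partner and four cis neighbours.
Working through the distinct placements yields 2 geometric isomers: CH3CN trans; CH3CN cis.
Each arrangement has an internal mirror plane or centre of symmetry, so none is chiral.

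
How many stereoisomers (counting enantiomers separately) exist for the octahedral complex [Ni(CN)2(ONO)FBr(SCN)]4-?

15

The six octahedral sites form three mutually perpendicular trans pairs.
Placing the ligands in turn and identifying arrangements related by rotation or reflection leaves 9 distinct geometric isomers.
Of these, 6 lack any improper symmetry element and so occur as enantiomeric pairs, giving 9 + 6 = 15 stereoisomers in total.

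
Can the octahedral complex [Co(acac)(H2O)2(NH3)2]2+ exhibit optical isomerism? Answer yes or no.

The six octahedral sites form three mutually perpendicular trans pairs.
Each acac is bidentate and must span two cis positions.
There are 3 geometric isomers: H2O trans, NH3 cis; H2O cis, NH3 cis (chiral); H2O cis, NH3 trans.
One of these lacks any improper symmetry element and so occurs as an enantiomeric pair, giving 3 + 1 = 4 stereoisomers in total.

yes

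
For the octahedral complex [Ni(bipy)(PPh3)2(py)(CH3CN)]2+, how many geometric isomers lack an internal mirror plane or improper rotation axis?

In an octahedral complex each vertex has one trans partner and four cis neighbours.
Each bipy is bidentate and must span two cis positions.
Working through the distinct placements yields 4 geometric isomers: PPh3 cis (3 arrangements, 2 chiral); PPh3 trans.
Of these, 2 lack any improper symmetry element and so occur as enantiomeric pairs, giving 4 + 2 = 6 stereoisomers in total.

2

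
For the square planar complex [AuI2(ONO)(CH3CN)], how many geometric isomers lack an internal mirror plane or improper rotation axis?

In a square planar complex each vertex has one trans partner and two cis neighbours.
There are 2 geometric isomers: I cis; I trans.
Each arrangement has an internal mirror plane or centre of symmetry, so none is chiral.

0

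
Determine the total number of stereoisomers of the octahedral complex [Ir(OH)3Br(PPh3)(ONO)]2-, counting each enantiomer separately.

The distinct arrangements are (4 in all): OH mer (3 arrangements); OH fac (chiral).
One of these lacks any improper symmetry element and so occurs as an enantiomeric pair, giving 4 + 1 = 5 stereoisomers in total.

5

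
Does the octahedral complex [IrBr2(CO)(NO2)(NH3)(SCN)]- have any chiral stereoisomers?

An octahedron has six vertices in three trans pairs; every non-trans pair is cis.
Systematic enumeration (placing each ligand type in turn and discarding arrangements equivalent by rotation or reflection) gives 9 geometric isomers.
Of these, 6 lack any improper symmetry element and so occur as enantiomeric pairs, giving 9 + 6 = 15 stereoisomers in total.

yes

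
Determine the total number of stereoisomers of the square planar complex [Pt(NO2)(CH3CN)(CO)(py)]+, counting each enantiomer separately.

A square has two trans pairs of vertices; adjacent vertices are cis.
The distinct arrangements are (3 in all): (CH3CN/NO2 trans, CO/py trans); (CH3CN/py trans, CO/NO2 trans); (CH3CN/CO trans, NO2/py trans).
Each arrangement has an internal mirror plane or centre of symmetry, so none is chiral.

3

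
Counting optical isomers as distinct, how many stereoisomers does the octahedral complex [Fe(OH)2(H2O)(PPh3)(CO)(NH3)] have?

The six octahedral sites form three mutually perpendicular trans pairs.
Exhaustive case analysis gives 9 geometric isomers.
Of these, 6 lack any improper symmetry element and so occur as enantiomeric pairs, giving 9 + 6 = 15 stereoisomers in total.

15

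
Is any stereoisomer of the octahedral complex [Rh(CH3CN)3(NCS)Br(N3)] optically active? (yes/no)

The six octahedral sites form three mutually perpendicular trans pairs.
The distinct arrangements are (4 in all): CH3CN mer (3 arrangements); CH3CN fac (chiral).
One of these lacks any improper symmetry element and so occurs as an enantiomeric pair, giving 4 + 1 = 5 stereoisomers in total.

yes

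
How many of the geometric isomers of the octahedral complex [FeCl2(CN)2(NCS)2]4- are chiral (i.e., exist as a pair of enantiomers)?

1

Working through the distinct placements yields 5 geometric isomers: Cl trans, CN trans, NCS trans; Cl cis, CN trans, NCS cis; Cl cis, CN cis, NCS trans; Cl cis, CN cis, NCS cis (chiral); Cl trans, CN cis, NCS cis.
One of these lacks any improper symmetry element and so occurs as an enantiomeric pair, giving 5 + 1 = 6 stereoisomers in total.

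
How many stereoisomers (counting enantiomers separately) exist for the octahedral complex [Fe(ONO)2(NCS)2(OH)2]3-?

6

The distinct arrangements are (5 in all): ONO trans, NCS trans, OH trans; ONO cis, NCS trans, OH cis; ONO trans, NCS cis, OH cis; ONO cis, NCS cis, OH cis (chiral); ONO cis, NCS cis, OH trans.
One of these lacks any improper symmetry element and so occurs as an enantiomeric pair, giving 5 + 1 = 6 stereoisomers in total.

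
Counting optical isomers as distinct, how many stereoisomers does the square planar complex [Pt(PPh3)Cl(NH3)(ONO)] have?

3

In a square planar complex each vertex has one trans partner and two cis neighbours.
The distinct arrangements are (3 in all): (Cl/ONO trans, NH3/PPh3 trans); (Cl/PPh3 trans, NH3/ONO trans); (Cl/NH3 trans, ONO/PPh3 trans).
Each arrangement has an internal mirror plane or centre of symmetry, so none is chiral.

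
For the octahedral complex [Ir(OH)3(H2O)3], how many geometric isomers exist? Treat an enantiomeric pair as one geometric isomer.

The six octahedral sites form three mutually perpendicular trans pairs.
Systematic placement gives 2 geometric isomers: OH mer; OH fac.

2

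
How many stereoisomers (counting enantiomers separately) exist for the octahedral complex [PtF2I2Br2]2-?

6

In an octahedral complex each vertex has one trans partner and four cis neighbours.
Working through the distinct placements yields 5 geometric isomers: F trans, I trans, Br trans; F cis, I cis, Br trans; F cis, I trans, Br cis; F cis, I cis, Br cis (chiral); F trans, I cis, Br cis.
One of these lacks any improper symmetry element and so occurs as an enantiomeric pair, giving 5 + 1 = 6 stereoisomers in total.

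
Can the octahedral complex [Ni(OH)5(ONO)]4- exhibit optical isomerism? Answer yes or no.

no

The six octahedral sites form three mutually perpendicular trans pairs.
Only one geometric arrangement is possible.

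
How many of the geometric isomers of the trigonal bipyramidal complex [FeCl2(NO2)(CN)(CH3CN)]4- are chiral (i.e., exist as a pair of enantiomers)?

In a trigonal bipyramid the two axial positions differ from the three equatorial ones.
Placing the ligands in turn and identifying arrangements related by rotation or reflection leaves 7 distinct geometric isomers.
Of these, 3 lack any improper symmetry element and so occur as enantiomeric pairs, giving 7 + 3 = 10 stereoisomers in total.

3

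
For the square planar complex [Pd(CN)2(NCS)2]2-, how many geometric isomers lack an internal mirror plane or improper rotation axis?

0

In a square planar complex each vertex has one trans partner and two cis neighbours.
The distinct arrangements are (2 in all): CN cis; CN trans.
Each arrangement has an internal mirror plane or centre of symmetry, so none is chiral.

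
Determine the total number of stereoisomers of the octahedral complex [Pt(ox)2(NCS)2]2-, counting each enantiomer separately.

The six octahedral sites form three mutually perpendicular trans pairs.
Each ox is bidentate and must span two cis positions.
Working through the distinct placements yields 2 geometric isomers: NCS trans; NCS cis (chiral).
One of these lacks any improper symmetry element and so occurs as an enantiomeric pair, giving 2 + 1 = 3 stereoisomers in total.

3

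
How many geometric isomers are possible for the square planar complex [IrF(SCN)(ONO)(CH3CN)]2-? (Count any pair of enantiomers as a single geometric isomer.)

3

Working through the distinct placements yields 3 geometric isomers: (CH3CN/ONO trans, F/SCN trans); (CH3CN/SCN trans, F/ONO trans); (CH3CN/F trans, ONO/SCN trans).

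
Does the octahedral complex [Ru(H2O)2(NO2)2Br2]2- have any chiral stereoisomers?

In an octahedral complex each vertex has one trans partner and four cis neighbours.
Systematic placement gives 5 geometric isomers: H2O trans, NO2 trans, Br trans; H2O cis, NO2 cis, Br trans; H2O cis, NO2 trans, Br cis; H2O cis, NO2 cis, Br cis (chiral); H2O trans, NO2 cis, Br cis.
One of these lacks any improper symmetry element and so occurs as an enantiomeric pair, giving 5 + 1 = 6 stereoisomers in total.

yes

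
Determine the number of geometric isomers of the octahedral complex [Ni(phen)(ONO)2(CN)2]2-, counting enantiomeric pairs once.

3

The six octahedral sites form three mutually perpendicular trans pairs.
Each phen is bidentate and must span two cis positions.
The distinct arrangements are (3 in all): ONO cis, CN trans; ONO cis, CN cis (chiral); ONO trans, CN cis.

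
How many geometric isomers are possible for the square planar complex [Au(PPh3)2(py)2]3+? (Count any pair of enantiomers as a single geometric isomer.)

2

In a square planar complex each vertex has one trans partner and two cis neighbours.
Working through the distinct placements yields 2 geometric isomers: PPh3 cis; PPh3 trans.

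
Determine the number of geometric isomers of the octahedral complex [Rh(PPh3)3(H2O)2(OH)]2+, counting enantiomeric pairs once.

3

Working through the distinct placements yields 3 geometric isomers: PPh3 mer, H2O trans; PPh3 mer, H2O cis; PPh3 fac, H2O cis.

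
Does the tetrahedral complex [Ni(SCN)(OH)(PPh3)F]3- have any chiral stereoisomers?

In a tetrahedral complex all four positions are equivalent and every pair of ligands is adjacent — there is no cis/trans distinction.
Only one geometric arrangement is possible; it has no improper symmetry element, so it exists as a pair of enantiomers (2 stereoisomers).

yes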